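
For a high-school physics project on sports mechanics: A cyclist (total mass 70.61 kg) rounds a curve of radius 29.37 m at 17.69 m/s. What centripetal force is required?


Fc = m * v^2 / r
v^2 = 17.69^2 = 312.9361
Fc = 70.61 * 312.9361 / 29.37
Fc = 22096.418 / 29.37 = 752.3465 N

752.3465 N


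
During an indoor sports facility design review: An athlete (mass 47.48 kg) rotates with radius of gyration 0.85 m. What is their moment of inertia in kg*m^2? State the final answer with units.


I = m * k^2
I = 47.48 * 0.85^2
I = 47.48 * 0.7225 = 34.3043 kg*m^2

34.3043 kg*m^2


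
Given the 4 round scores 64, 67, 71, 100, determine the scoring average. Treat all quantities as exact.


Average = sum / n
Sum = 302
Average = 302 / 4 = 75.5

75.5


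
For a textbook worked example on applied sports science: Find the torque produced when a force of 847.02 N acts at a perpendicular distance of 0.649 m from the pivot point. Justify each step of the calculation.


tau = F * d
tau = 847.02 * 0.649
tau = 549.716 N*m

549.716 N*m


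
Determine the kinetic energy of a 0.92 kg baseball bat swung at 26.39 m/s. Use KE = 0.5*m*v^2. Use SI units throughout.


KE = 0.5 * m * v^2
KE = 0.5 * 0.92 * 26.39^2
KE = 0.5 * 0.92 * 696.4321 = 320.3588 J

320.3588 J


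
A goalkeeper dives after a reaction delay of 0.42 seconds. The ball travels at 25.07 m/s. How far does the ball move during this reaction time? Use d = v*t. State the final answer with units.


d = v * t
d = 25.07 * 0.42
d = 10.5294 m

10.5294 m


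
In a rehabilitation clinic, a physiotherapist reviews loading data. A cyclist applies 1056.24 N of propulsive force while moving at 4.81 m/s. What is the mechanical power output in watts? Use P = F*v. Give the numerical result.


P = F * v
P = 1056.24 * 4.81
P = 5080.5144 W

5080.5144 W


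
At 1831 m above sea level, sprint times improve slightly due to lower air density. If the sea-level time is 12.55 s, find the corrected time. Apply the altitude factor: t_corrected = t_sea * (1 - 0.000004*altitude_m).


Correction factor = 1 - 0.000004 * 1831 = 0.992676
t_corrected = t_sea * factor = 12.55 * 0.992676
t_corrected = 12.4581 s

12.4581 s


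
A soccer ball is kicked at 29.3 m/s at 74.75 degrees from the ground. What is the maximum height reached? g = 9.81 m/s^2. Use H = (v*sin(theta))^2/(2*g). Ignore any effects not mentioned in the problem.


H = (v*sin(theta))^2 / (2*g)
vy = v*sin(theta) = 29.3 * sin(74.75 deg) = 28.2683 m/s
H = vy^2 / (2*g) = 799.095 / (2*9.81)
H = 799.095 / 19.62 = 40.7286 m

40.7286 m


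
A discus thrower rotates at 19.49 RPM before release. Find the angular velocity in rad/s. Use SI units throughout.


omega = RPM * 2 * pi / 60
omega = 19.49 * 2 * 3.14159 / 60
omega = 122.4593 / 60 = 2.041 rad/s

2.041 rad/s


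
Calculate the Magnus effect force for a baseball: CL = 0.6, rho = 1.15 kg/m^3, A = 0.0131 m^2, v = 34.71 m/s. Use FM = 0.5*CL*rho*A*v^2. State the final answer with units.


FM = 0.5 * CL * rho * A * v^2
FM = 0.5 * 0.6 * 1.15 * 0.0131 * 34.71^2
v^2 = 1204.7841
FM = 0.5 * 0.6 * 1.15 * 0.0131 * 1204.7841 = 5.445 N

5.445 N


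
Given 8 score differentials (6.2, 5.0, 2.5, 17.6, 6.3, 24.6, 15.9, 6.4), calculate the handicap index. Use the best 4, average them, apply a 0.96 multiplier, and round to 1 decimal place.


All differentials: 6.2, 5.0, 2.5, 17.6, 6.3, 24.6, 15.9, 6.4
Sorted: 2.5, 5.0, 6.2, 6.3, 6.4, 15.9, 17.6, 24.6
Best 4: 2.5, 5.0, 6.2, 6.3
Average of best = 20 / 4 = 5
Raw index = 5 * 0.96 = 4.8
Handicap index = round(4.8, 1) = 4.8

4.8


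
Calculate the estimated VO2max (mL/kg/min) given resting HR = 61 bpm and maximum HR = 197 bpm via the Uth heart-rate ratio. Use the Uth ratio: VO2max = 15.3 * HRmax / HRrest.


VO2max = 15.3 * HRmax / HRrest
VO2max = 15.3 * 197 / 61
VO2max = 3014.1 / 61 = 49.4115 mL/kg/min

49.4115 mL/kg/min


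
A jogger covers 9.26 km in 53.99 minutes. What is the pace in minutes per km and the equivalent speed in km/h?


Pace = time / distance = 53.99 min / 9.26 km = 5.8305 min/km
Speed = distance / time_in_hours = 9.26 / 0.8998 hr
Speed = 10.2908 km/h

5.8305 min/km, 10.2908 km/h


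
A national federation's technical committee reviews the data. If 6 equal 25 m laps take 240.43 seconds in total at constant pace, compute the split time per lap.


Split time = total_time / n_laps = 240.43 / 6
Split time = 40.0717 s per lap

40.0717 s


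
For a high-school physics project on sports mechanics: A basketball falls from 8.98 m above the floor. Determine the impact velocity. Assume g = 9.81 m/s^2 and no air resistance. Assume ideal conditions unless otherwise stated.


v = sqrt(2 * g * h)
v = sqrt(2 * 9.81 * 8.98)
v = sqrt(176.1876) = 13.2736 m/s

13.2736 m/s


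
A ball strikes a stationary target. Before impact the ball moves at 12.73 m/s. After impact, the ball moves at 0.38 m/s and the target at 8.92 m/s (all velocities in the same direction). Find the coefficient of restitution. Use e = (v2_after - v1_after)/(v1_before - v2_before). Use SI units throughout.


e = (v2_after - v1_after) / (v1_before - v2_before)
Numerator = 8.92 - 0.38 = 8.54
Denominator = 12.73 - 0 = 12.73
e = 8.54 / 12.73 = 0.6709

0.6709


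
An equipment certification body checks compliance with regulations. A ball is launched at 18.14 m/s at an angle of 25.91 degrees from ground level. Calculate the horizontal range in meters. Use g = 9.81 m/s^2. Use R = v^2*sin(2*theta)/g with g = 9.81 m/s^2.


R = v^2 * sin(2*theta) / g
Convert angle to radians: theta = 25.91 deg = 0.4522 rad
sin(2*theta) = sin(0.9044) = 0.7861
R = 18.14^2 * 0.7861 / 9.81
R = 329.0596 * 0.7861 / 9.81 = 26.3675 m

26.3675 m


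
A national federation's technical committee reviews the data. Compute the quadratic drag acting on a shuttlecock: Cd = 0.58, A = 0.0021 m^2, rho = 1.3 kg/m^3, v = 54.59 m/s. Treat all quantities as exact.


Fd = 0.5 * Cd * rho * A * v^2
Fd = 0.5 * 0.58 * 1.3 * 0.0021 * 54.59^2
v^2 = 2980.0681
Fd = 0.5 * 0.58 * 1.3 * 0.0021 * 2980.0681 = 2.3593 N

2.3593 N


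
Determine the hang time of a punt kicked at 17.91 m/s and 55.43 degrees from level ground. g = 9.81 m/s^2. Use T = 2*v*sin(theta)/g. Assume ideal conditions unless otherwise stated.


T = 2*v*sin(theta)/g
sin(theta) = sin(55.43 deg) = 0.8234
T = 2*17.91*0.8234 / 9.81
T = 29.4954 / 9.81 = 3.0067 s

3.0067 s


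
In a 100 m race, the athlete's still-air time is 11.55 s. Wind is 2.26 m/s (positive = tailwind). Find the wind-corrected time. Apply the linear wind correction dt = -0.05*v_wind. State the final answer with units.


dt = -0.05 * v_wind = -0.05 * 2.26 = -0.113 s
t_corrected = t_still + dt = 11.55 + (-0.113)
t_corrected = 11.437 s

11.437 s


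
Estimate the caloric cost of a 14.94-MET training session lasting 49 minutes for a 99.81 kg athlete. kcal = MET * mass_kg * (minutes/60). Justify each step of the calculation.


kcal = MET * mass * time_hr
Convert time: 49 min = 0.8167 hr
kcal = 14.94 * 99.81 * 0.8167
kcal = 1217.7818 kcal

1217.7818 kcal


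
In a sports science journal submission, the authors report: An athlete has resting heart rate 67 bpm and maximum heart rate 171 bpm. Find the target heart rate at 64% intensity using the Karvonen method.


Target = HRrest + pct*(HRmax - HRrest)
Heart rate reserve = HRmax - HRrest = 171 - 67 = 104 bpm
Fraction = 64% = 0.64
Target = 67 + 0.64 * 104
Target = 67 + 66.56 = 133.56 bpm

133.56 bpm


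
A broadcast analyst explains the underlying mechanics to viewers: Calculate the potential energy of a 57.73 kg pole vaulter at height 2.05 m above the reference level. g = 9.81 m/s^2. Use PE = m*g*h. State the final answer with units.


PE = m * g * h
PE = 57.73 * 9.81 * 2.05
PE = 566.3313 * 2.05 = 1160.9792 J

1160.9792 J


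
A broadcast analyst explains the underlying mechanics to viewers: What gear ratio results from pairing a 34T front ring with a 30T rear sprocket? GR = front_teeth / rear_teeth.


GR = front_teeth / rear_teeth
GR = 34 / 30
GR = 1.1333

1.1333


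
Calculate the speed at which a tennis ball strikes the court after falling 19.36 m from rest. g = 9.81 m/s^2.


v = sqrt(2 * g * h)
v = sqrt(2 * 9.81 * 19.36)
v = sqrt(379.8432) = 19.4896 m/s

19.4896 m/s


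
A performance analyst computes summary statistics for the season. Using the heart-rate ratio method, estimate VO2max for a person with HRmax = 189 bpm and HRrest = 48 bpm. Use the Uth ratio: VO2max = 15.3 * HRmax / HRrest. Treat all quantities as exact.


VO2max = 15.3 * HRmax / HRrest
VO2max = 15.3 * 189 / 48
VO2max = 2891.7 / 48 = 60.2438 mL/kg/min

60.2438 mL/kg/min


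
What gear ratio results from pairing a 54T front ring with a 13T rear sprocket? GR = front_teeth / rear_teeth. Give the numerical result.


GR = front_teeth / rear_teeth
GR = 54 / 13
GR = 4.1538

4.1538


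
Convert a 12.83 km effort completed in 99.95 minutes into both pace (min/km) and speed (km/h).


Pace = time / distance = 99.95 min / 12.83 km = 7.7903 min/km
Speed = distance / time_in_hours = 12.83 / 1.6658 hr
Speed = 7.7019 km/h

7.7903 min/km, 7.7019 km/h


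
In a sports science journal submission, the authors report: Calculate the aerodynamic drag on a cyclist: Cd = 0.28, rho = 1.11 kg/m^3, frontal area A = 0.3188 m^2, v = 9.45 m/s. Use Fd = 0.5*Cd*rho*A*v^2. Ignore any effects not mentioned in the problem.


Fd = 0.5 * Cd * rho * A * v^2
Fd = 0.5 * 0.28 * 1.11 * 0.3188 * 9.45^2
v^2 = 89.3025
Fd = 0.5 * 0.28 * 1.11 * 0.3188 * 89.3025 = 4.4242 N

4.4242 N


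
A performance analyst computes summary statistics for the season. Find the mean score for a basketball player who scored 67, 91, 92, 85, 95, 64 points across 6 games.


Average = sum / n
Sum = 494
Average = 494 / 6 = 82.3333

82.3333


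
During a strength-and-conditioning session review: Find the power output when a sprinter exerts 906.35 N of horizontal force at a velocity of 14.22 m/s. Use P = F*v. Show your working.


P = F * v
P = 906.35 * 14.22
P = 12888.297 W

12888.297 W


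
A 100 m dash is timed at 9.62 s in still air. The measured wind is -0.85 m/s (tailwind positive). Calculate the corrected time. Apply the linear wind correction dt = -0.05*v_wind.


dt = -0.05 * v_wind = -0.05 * -0.85 = 0.0425 s
t_corrected = t_still + dt = 9.62 + (0.0425)
t_corrected = 9.6625 s

9.6625 s


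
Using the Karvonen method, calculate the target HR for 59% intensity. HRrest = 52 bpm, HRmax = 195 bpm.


Target = HRrest + pct*(HRmax - HRrest)
Heart rate reserve = HRmax - HRrest = 195 - 52 = 143 bpm
Fraction = 59% = 0.59
Target = 52 + 0.59 * 143
Target = 52 + 84.37 = 136.37 bpm

136.37 bpm


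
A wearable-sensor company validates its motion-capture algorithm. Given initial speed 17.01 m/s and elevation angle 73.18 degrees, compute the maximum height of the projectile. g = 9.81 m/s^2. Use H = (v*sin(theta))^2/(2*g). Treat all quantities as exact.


H = (v*sin(theta))^2 / (2*g)
vy = v*sin(theta) = 17.01 * sin(73.18 deg) = 16.2823 m/s
H = vy^2 / (2*g) = 265.1129 / (2*9.81)
H = 265.1129 / 19.62 = 13.5124 m

13.5124 m


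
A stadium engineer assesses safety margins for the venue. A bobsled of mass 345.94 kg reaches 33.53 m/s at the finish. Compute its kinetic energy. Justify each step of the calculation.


KE = 0.5 * m * v^2
KE = 0.5 * 345.94 * 33.53^2
KE = 0.5 * 345.94 * 1124.2609 = 194463.4079 J

194463.4079 J


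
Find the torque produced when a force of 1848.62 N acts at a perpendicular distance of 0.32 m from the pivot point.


tau = F * d
tau = 1848.62 * 0.32
tau = 591.5584 N*m

591.5584 N*m


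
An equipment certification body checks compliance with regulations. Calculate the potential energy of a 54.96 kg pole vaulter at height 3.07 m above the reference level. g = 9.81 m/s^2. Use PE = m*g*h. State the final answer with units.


PE = m * g * h
PE = 54.96 * 9.81 * 3.07
PE = 539.1576 * 3.07 = 1655.2138 J

1655.2138 J


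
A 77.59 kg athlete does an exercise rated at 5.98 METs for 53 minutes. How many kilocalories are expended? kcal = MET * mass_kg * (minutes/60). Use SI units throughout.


kcal = MET * mass * time_hr
Convert time: 53 min = 0.8833 hr
kcal = 5.98 * 77.59 * 0.8833
kcal = 409.8562 kcal

409.8562 kcal


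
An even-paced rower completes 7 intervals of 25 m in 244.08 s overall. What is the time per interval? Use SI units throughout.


Split time = total_time / n_laps = 244.08 / 7
Split time = 34.8686 s per lap

34.8686 s


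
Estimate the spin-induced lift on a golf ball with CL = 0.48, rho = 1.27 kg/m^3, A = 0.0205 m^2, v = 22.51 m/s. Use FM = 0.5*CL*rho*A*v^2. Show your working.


FM = 0.5 * CL * rho * A * v^2
FM = 0.5 * 0.48 * 1.27 * 0.0205 * 22.51^2
v^2 = 506.7001
FM = 0.5 * 0.48 * 1.27 * 0.0205 * 506.7001 = 3.1661 N

3.1661 N


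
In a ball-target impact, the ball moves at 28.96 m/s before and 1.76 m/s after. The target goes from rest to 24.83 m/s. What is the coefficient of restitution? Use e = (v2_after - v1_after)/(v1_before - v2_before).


e = (v2_after - v1_after) / (v1_before - v2_before)
Numerator = 24.83 - 1.76 = 23.07
Denominator = 28.96 - 0 = 28.96
e = 23.07 / 28.96 = 0.7966

0.7966


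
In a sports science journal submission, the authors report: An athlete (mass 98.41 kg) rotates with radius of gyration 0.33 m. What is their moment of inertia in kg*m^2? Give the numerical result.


I = m * k^2
I = 98.41 * 0.33^2
I = 98.41 * 0.1089 = 10.7168 kg*m^2

10.7168 kg*m^2


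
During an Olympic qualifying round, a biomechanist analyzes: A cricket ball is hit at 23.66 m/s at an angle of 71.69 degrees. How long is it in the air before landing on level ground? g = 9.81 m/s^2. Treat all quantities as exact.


T = 2*v*sin(theta)/g
sin(theta) = sin(71.69 deg) = 0.9494
T = 2*23.66*0.9494 / 9.81
T = 44.9242 / 9.81 = 4.5794 s

4.5794 s


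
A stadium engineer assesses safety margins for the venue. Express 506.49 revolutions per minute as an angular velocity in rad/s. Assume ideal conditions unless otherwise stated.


omega = RPM * 2 * pi / 60
omega = 506.49 * 2 * 3.14159 / 60
omega = 3182.3705 / 60 = 53.0395 rad/s

53.0395 rad/s


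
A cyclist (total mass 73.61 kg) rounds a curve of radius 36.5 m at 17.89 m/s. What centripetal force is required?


Fc = m * v^2 / r
v^2 = 17.89^2 = 320.0521
Fc = 73.61 * 320.0521 / 36.5
Fc = 23559.0351 / 36.5 = 645.453 N

645.453 N


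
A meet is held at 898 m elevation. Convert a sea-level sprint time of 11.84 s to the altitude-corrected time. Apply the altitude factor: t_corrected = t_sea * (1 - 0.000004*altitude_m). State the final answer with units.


Correction factor = 1 - 0.000004 * 898 = 0.996408
t_corrected = t_sea * factor = 11.84 * 0.996408
t_corrected = 11.7975 s

11.7975 s


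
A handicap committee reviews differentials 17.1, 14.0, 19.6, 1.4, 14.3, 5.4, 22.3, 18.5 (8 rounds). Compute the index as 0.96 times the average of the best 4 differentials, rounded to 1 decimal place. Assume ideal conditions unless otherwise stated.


All differentials: 17.1, 14.0, 19.6, 1.4, 14.3, 5.4, 22.3, 18.5
Sorted: 1.4, 5.4, 14.0, 14.3, 17.1, 18.5, 19.6, 22.3
Best 4: 1.4, 5.4, 14.0, 14.3
Average of best = 35.1 / 4 = 8.775
Raw index = 8.775 * 0.96 = 8.424
Handicap index = round(8.424, 1) = 8.4

8.4


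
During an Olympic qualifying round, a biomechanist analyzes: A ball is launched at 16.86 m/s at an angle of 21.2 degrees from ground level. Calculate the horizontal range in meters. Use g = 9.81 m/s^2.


R = v^2 * sin(2*theta) / g
Convert angle to radians: theta = 21.2 deg = 0.37 rad
sin(2*theta) = sin(0.74) = 0.6743
R = 16.86^2 * 0.6743 / 9.81
R = 284.2596 * 0.6743 / 9.81 = 19.5389 m

19.5389 m


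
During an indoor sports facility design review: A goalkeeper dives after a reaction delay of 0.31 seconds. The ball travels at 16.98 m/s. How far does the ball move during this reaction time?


d = v * t
d = 16.98 * 0.31
d = 5.2638 m

5.2638 m


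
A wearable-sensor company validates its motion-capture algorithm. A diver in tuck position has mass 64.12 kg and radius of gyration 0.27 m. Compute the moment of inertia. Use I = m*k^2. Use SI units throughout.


I = m * k^2
I = 64.12 * 0.27^2
I = 64.12 * 0.0729 = 4.6743 kg*m^2

4.6743 kg*m^2


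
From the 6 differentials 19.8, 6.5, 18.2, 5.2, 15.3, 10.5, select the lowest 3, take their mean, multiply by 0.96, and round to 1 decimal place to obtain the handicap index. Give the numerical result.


All differentials: 19.8, 6.5, 18.2, 5.2, 15.3, 10.5
Sorted: 5.2, 6.5, 10.5, 15.3, 18.2, 19.8
Best 3: 5.2, 6.5, 10.5
Average of best = 22.2 / 3 = 7.4
Raw index = 7.4 * 0.96 = 7.104
Handicap index = round(7.104, 1) = 7.1

7.1


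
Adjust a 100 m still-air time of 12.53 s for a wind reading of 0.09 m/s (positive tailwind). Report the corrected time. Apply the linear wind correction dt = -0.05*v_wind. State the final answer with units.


dt = -0.05 * v_wind = -0.05 * 0.09 = -0.0045 s
t_corrected = t_still + dt = 12.53 + (-0.0045)
t_corrected = 12.5255 s

12.5255 s


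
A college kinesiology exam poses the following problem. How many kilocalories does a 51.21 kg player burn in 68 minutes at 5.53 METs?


kcal = MET * mass * time_hr
Convert time: 68 min = 1.1333 hr
kcal = 5.53 * 51.21 * 1.1333
kcal = 320.9501 kcal

320.9501 kcal


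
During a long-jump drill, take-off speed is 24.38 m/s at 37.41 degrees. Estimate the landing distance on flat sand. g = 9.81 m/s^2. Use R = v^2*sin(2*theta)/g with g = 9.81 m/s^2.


R = v^2 * sin(2*theta) / g
Convert angle to radians: theta = 37.41 deg = 0.6529 rad
sin(2*theta) = sin(1.3059) = 0.9651
R = 24.38^2 * 0.9651 / 9.81
R = 594.3844 * 0.9651 / 9.81 = 58.4755 m

58.4755 m


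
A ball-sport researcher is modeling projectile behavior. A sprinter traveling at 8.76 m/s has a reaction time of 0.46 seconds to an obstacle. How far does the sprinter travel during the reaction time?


d = v * t
d = 8.76 * 0.46
d = 4.0296 m

4.0296 m


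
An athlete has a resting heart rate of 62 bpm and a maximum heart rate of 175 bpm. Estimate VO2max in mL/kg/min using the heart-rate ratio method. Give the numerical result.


VO2max = 15.3 * HRmax / HRrest
VO2max = 15.3 * 175 / 62
VO2max = 2677.5 / 62 = 43.1855 mL/kg/min

43.1855 mL/kg/min


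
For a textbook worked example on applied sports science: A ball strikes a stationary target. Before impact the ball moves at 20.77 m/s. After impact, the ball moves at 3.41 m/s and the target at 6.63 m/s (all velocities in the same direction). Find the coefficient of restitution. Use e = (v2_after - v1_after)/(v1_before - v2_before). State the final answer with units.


e = (v2_after - v1_after) / (v1_before - v2_before)
Numerator = 6.63 - 3.41 = 3.22
Denominator = 20.77 - 0 = 20.77
e = 3.22 / 20.77 = 0.155

0.155


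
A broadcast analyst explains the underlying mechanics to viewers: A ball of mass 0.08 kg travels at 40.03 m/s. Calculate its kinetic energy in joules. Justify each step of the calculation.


KE = 0.5 * m * v^2
KE = 0.5 * 0.08 * 40.03^2
KE = 0.5 * 0.08 * 1602.4009 = 64.096 J

64.096 J


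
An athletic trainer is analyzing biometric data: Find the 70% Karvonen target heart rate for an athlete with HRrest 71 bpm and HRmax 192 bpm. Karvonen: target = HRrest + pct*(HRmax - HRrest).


Target = HRrest + pct*(HRmax - HRrest)
Heart rate reserve = HRmax - HRrest = 192 - 71 = 121 bpm
Fraction = 70% = 0.7
Target = 71 + 0.7 * 121
Target = 71 + 84.7 = 155.7 bpm

155.7 bpm


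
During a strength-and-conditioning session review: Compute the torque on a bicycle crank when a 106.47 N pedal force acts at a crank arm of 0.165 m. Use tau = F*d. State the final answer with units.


tau = F * d
tau = 106.47 * 0.165
tau = 17.5676 N*m

17.5676 N*m


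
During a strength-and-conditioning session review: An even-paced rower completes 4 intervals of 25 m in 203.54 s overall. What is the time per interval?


Split time = total_time / n_laps = 203.54 / 4
Split time = 50.885 s per lap

50.885 s


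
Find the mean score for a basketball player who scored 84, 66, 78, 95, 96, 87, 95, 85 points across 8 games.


Average = sum / n
Sum = 686
Average = 686 / 8 = 85.75

85.75


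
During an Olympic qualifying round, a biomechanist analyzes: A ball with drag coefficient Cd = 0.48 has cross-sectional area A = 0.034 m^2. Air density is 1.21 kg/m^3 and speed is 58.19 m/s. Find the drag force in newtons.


Fd = 0.5 * Cd * rho * A * v^2
Fd = 0.5 * 0.48 * 1.21 * 0.034 * 58.19^2
v^2 = 3386.0761
Fd = 0.5 * 0.48 * 1.21 * 0.034 * 3386.0761 = 33.4328 N

33.4328 N


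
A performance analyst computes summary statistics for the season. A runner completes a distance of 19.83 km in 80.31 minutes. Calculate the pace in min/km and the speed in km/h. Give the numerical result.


Pace = time / distance = 80.31 min / 19.83 km = 4.0499 min/km
Speed = distance / time_in_hours = 19.83 / 1.3385 hr
Speed = 14.8151 km/h

4.0499 min/km, 14.8151 km/h


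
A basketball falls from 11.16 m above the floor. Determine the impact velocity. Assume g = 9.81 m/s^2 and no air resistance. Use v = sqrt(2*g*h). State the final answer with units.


v = sqrt(2 * g * h)
v = sqrt(2 * 9.81 * 11.16)
v = sqrt(218.9592) = 14.7973 m/s

14.7973 m/s


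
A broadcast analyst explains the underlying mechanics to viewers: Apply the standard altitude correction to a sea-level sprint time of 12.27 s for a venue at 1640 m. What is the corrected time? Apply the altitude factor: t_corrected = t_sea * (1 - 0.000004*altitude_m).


Correction factor = 1 - 0.000004 * 1640 = 0.99344
t_corrected = t_sea * factor = 12.27 * 0.99344
t_corrected = 12.1895 s

12.1895 s


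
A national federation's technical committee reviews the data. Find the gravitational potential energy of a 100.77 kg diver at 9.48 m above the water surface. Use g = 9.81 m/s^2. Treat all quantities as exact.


PE = m * g * h
PE = 100.77 * 9.81 * 9.48
PE = 988.5537 * 9.48 = 9371.4891 J

9371.4891 J


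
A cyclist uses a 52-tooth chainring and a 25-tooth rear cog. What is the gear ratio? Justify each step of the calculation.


GR = front_teeth / rear_teeth
GR = 52 / 25
GR = 2.08

2.08


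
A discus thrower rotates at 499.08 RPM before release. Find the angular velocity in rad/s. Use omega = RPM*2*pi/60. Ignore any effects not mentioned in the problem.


omega = RPM * 2 * pi / 60
omega = 499.08 * 2 * 3.14159 / 60
omega = 3135.8121 / 60 = 52.2635 rad/s

52.2635 rad/s


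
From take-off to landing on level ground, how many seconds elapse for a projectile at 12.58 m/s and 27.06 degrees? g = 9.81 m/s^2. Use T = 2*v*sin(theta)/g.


T = 2*v*sin(theta)/g
sin(theta) = sin(27.06 deg) = 0.4549
T = 2*12.58*0.4549 / 9.81
T = 11.4459 / 9.81 = 1.1668 s

1.1668 s


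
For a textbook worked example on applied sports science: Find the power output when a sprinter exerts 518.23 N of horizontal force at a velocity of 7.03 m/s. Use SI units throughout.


P = F * v
P = 518.23 * 7.03
P = 3643.1569 W

3643.1569 W


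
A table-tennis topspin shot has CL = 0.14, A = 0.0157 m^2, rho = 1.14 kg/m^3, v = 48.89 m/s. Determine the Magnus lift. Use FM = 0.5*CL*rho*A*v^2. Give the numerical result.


FM = 0.5 * CL * rho * A * v^2
FM = 0.5 * 0.14 * 1.14 * 0.0157 * 48.89^2
v^2 = 2390.2321
FM = 0.5 * 0.14 * 1.14 * 0.0157 * 2390.2321 = 2.9946 N

2.9946 N


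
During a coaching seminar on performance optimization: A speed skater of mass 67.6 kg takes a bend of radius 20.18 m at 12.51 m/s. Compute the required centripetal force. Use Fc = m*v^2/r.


Fc = m * v^2 / r
v^2 = 12.51^2 = 156.5001
Fc = 67.6 * 156.5001 / 20.18
Fc = 10579.4068 / 20.18 = 524.2521 N

524.2521 N


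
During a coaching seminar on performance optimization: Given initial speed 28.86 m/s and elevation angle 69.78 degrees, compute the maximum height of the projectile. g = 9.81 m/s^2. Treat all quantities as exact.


H = (v*sin(theta))^2 / (2*g)
vy = v*sin(theta) = 28.86 * sin(69.78 deg) = 27.0814 m/s
H = vy^2 / (2*g) = 733.4038 / (2*9.81)
H = 733.4038 / 19.62 = 37.3804 m

37.3804 m


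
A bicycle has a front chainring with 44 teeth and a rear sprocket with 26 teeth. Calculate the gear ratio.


GR = front_teeth / rear_teeth
GR = 44 / 26
GR = 1.6923

1.6923


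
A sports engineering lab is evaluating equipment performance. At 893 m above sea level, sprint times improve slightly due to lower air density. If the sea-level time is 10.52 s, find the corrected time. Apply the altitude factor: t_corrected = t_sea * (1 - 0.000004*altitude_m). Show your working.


Correction factor = 1 - 0.000004 * 893 = 0.996428
t_corrected = t_sea * factor = 10.52 * 0.996428
t_corrected = 10.4824 s

10.4824 s


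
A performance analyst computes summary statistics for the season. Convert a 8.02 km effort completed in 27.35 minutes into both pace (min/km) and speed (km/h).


Pace = time / distance = 27.35 min / 8.02 km = 3.4102 min/km
Speed = distance / time_in_hours = 8.02 / 0.4558 hr
Speed = 17.5941 km/h

3.4102 min/km, 17.5941 km/h


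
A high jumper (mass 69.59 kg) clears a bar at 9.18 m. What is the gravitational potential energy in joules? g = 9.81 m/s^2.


PE = m * g * h
PE = 69.59 * 9.81 * 9.18
PE = 682.6779 * 9.18 = 6266.9831 J

6266.9831 J


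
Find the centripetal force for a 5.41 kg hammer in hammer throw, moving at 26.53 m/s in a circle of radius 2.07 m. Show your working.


Fc = m * v^2 / r
v^2 = 26.53^2 = 703.8409
Fc = 5.41 * 703.8409 / 2.07
Fc = 3807.7793 / 2.07 = 1839.5069 N

1839.5069 N


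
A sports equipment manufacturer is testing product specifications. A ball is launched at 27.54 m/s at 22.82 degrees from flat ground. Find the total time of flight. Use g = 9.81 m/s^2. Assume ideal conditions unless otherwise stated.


T = 2*v*sin(theta)/g
sin(theta) = sin(22.82 deg) = 0.3878
T = 2*27.54*0.3878 / 9.81
T = 21.3621 / 9.81 = 2.1776 s

2.1776 s


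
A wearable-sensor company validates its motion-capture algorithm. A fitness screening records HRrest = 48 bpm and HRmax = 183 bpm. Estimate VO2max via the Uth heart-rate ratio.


VO2max = 15.3 * HRmax / HRrest
VO2max = 15.3 * 183 / 48
VO2max = 2799.9 / 48 = 58.3313 mL/kg/min

58.3313 mL/kg/min


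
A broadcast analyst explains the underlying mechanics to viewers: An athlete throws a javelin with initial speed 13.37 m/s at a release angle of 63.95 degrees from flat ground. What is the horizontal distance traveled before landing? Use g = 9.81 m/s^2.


R = v^2 * sin(2*theta) / g
Convert angle to radians: theta = 63.95 deg = 1.1161 rad
sin(2*theta) = sin(2.2323) = 0.7891
R = 13.37^2 * 0.7891 / 9.81
R = 178.7569 * 0.7891 / 9.81 = 14.3786 m

14.3786 m


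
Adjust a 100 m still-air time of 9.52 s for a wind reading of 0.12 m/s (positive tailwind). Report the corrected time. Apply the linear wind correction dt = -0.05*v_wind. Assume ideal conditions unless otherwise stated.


dt = -0.05 * v_wind = -0.05 * 0.12 = -0.006 s
t_corrected = t_still + dt = 9.52 + (-0.006)
t_corrected = 9.514 s

9.514 s


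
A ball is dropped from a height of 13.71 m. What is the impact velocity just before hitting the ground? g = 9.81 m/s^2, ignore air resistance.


v = sqrt(2 * g * h)
v = sqrt(2 * 9.81 * 13.71)
v = sqrt(268.9902) = 16.4009 m/s

16.4009 m/s


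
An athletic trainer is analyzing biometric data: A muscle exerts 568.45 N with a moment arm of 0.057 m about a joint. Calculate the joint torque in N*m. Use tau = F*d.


tau = F * d
tau = 568.45 * 0.057
tau = 32.4017 N*m

32.4017 N*m


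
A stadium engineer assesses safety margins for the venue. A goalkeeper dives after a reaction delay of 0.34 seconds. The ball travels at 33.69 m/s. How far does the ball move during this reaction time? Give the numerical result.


d = v * t
d = 33.69 * 0.34
d = 11.4546 m

11.4546 m


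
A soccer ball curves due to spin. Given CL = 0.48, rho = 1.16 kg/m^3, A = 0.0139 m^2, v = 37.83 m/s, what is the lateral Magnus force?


FM = 0.5 * CL * rho * A * v^2
FM = 0.5 * 0.48 * 1.16 * 0.0139 * 37.83^2
v^2 = 1431.1089
FM = 0.5 * 0.48 * 1.16 * 0.0139 * 1431.1089 = 5.538 N

5.538 N


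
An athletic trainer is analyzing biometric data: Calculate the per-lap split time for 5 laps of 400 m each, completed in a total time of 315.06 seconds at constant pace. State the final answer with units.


Split time = total_time / n_laps = 315.06 / 5
Split time = 63.012 s per lap

63.012 s


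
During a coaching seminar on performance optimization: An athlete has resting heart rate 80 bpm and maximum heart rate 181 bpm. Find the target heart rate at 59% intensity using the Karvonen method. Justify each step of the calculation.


Target = HRrest + pct*(HRmax - HRrest)
Heart rate reserve = HRmax - HRrest = 181 - 80 = 101 bpm
Fraction = 59% = 0.59
Target = 80 + 0.59 * 101
Target = 80 + 59.59 = 139.59 bpm

139.59 bpm


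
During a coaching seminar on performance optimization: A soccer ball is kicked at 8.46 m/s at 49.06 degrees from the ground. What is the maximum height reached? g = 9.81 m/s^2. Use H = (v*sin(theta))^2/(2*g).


H = (v*sin(theta))^2 / (2*g)
vy = v*sin(theta) = 8.46 * sin(49.06 deg) = 6.3907 m/s
H = vy^2 / (2*g) = 40.8404 / (2*9.81)
H = 40.8404 / 19.62 = 2.0816 m

2.0816 m


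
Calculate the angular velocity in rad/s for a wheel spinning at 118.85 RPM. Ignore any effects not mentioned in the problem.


omega = RPM * 2 * pi / 60
omega = 118.85 * 2 * 3.14159 / 60
omega = 746.7566 / 60 = 12.4459 rad/s

12.4459 rad/s


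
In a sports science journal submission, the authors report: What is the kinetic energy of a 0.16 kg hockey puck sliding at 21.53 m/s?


KE = 0.5 * m * v^2
KE = 0.5 * 0.16 * 21.53^2
KE = 0.5 * 0.16 * 463.5409 = 37.0833 J

37.0833 J


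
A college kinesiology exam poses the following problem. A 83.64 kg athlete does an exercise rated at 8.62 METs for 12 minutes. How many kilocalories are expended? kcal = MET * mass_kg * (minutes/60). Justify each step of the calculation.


kcal = MET * mass * time_hr
Convert time: 12 min = 0.2 hr
kcal = 8.62 * 83.64 * 0.2
kcal = 144.1954 kcal

144.1954 kcal


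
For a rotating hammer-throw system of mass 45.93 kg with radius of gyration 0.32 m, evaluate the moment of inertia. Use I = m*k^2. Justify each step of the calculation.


I = m * k^2
I = 45.93 * 0.32^2
I = 45.93 * 0.1024 = 4.7032 kg*m^2

4.7032 kg*m^2


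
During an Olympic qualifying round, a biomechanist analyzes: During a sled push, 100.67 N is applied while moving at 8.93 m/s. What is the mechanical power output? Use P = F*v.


P = F * v
P = 100.67 * 8.93
P = 898.9831 W

898.9831 W


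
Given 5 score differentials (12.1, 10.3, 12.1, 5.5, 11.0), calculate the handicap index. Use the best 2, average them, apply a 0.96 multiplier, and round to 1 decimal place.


All differentials: 12.1, 10.3, 12.1, 5.5, 11.0
Sorted: 5.5, 10.3, 11.0, 12.1, 12.1
Best 2: 5.5, 10.3
Average of best = 15.8 / 2 = 7.9
Raw index = 7.9 * 0.96 = 7.584
Handicap index = round(7.584, 1) = 7.6

7.6


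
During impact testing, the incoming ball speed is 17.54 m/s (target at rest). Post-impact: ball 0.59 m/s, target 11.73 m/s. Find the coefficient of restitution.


e = (v2_after - v1_after) / (v1_before - v2_before)
Numerator = 11.73 - 0.59 = 11.14
Denominator = 17.54 - 0 = 17.54
e = 11.14 / 17.54 = 0.6351

0.6351


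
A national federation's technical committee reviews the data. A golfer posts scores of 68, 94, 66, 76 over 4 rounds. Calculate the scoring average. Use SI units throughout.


Average = sum / n
Sum = 304
Average = 304 / 4 = 76

76


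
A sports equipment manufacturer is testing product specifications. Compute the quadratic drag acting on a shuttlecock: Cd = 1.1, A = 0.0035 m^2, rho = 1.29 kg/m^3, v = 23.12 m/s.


Fd = 0.5 * Cd * rho * A * v^2
Fd = 0.5 * 1.1 * 1.29 * 0.0035 * 23.12^2
v^2 = 534.5344
Fd = 0.5 * 1.1 * 1.29 * 0.0035 * 534.5344 = 1.3274 N

1.3274 N


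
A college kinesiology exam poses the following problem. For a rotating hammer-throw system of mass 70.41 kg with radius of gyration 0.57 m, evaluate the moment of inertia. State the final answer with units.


I = m * k^2
I = 70.41 * 0.57^2
I = 70.41 * 0.3249 = 22.8762 kg*m^2

22.8762 kg*m^2


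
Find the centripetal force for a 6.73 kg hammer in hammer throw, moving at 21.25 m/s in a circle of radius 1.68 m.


Fc = m * v^2 / r
v^2 = 21.25^2 = 451.5625
Fc = 6.73 * 451.5625 / 1.68
Fc = 3039.0156 / 1.68 = 1808.9379 N

1808.9379 N


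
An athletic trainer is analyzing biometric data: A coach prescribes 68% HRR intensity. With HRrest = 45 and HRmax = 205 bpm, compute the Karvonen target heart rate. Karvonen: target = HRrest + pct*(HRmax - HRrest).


Target = HRrest + pct*(HRmax - HRrest)
Heart rate reserve = HRmax - HRrest = 205 - 45 = 160 bpm
Fraction = 68% = 0.68
Target = 45 + 0.68 * 160
Target = 45 + 108.8 = 153.8 bpm

153.8 bpm


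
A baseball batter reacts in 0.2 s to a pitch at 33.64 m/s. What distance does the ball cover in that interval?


d = v * t
d = 33.64 * 0.2
d = 6.728 m

6.728 m


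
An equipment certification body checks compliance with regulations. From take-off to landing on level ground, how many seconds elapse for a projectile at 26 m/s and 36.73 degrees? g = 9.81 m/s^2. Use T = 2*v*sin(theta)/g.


T = 2*v*sin(theta)/g
sin(theta) = sin(36.73 deg) = 0.598
T = 2*26*0.598 / 9.81
T = 31.0983 / 9.81 = 3.1701 s

3.1701 s


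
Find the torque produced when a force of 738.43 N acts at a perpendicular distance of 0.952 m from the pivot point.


tau = F * d
tau = 738.43 * 0.952
tau = 702.9854 N*m

702.9854 N*m


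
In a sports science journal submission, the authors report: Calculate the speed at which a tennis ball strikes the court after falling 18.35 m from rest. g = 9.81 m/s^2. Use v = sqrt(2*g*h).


v = sqrt(2 * g * h)
v = sqrt(2 * 9.81 * 18.35)
v = sqrt(360.027) = 18.9744 m/s

18.9744 m/s


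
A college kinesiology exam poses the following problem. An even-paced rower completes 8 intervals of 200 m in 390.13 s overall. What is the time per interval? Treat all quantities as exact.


Split time = total_time / n_laps = 390.13 / 8
Split time = 48.7662 s per lap

48.7662 s


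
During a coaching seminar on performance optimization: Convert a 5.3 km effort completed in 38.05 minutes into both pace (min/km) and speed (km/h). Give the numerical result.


Pace = time / distance = 38.05 min / 5.3 km = 7.1792 min/km
Speed = distance / time_in_hours = 5.3 / 0.6342 hr
Speed = 8.3574 km/h

7.1792 min/km, 8.3574 km/h


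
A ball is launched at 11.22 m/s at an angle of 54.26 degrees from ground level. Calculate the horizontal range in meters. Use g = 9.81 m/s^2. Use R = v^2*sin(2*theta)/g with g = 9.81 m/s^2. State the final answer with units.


R = v^2 * sin(2*theta) / g
Convert angle to radians: theta = 54.26 deg = 0.947 rad
sin(2*theta) = sin(1.894) = 0.9482
R = 11.22^2 * 0.9482 / 9.81
R = 125.8884 * 0.9482 / 9.81 = 12.1681 m

12.1681 m


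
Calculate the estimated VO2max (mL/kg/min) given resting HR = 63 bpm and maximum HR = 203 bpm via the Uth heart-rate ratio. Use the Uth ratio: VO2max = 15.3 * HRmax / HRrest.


VO2max = 15.3 * HRmax / HRrest
VO2max = 15.3 * 203 / 63
VO2max = 3105.9 / 63 = 49.3 mL/kg/min

49.3 mL/kg/min


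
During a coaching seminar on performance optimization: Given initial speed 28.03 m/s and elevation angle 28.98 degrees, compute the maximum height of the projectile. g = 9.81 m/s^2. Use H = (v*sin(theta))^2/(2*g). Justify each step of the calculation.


H = (v*sin(theta))^2 / (2*g)
vy = v*sin(theta) = 28.03 * sin(28.98 deg) = 13.5807 m/s
H = vy^2 / (2*g) = 184.4342 / (2*9.81)
H = 184.4342 / 19.62 = 9.4003 m

9.4003 m


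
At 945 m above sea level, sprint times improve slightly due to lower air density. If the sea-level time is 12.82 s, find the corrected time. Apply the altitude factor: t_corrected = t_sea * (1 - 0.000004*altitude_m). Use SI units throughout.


Correction factor = 1 - 0.000004 * 945 = 0.99622
t_corrected = t_sea * factor = 12.82 * 0.99622
t_corrected = 12.7715 s

12.7715 s


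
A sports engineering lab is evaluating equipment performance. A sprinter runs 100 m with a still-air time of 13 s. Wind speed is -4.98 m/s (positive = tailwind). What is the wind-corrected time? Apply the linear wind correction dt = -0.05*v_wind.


dt = -0.05 * v_wind = -0.05 * -4.98 = 0.249 s
t_corrected = t_still + dt = 13 + (0.249)
t_corrected = 13.249 s

13.249 s


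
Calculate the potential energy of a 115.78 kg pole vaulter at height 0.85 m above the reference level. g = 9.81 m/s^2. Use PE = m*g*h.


PE = m * g * h
PE = 115.78 * 9.81 * 0.85
PE = 1135.8018 * 0.85 = 965.4315 J

965.4315 J


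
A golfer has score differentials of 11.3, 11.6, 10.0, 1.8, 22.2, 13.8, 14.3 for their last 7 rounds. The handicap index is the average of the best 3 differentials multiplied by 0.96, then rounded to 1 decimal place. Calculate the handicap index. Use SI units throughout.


All differentials: 11.3, 11.6, 10.0, 1.8, 22.2, 13.8, 14.3
Sorted: 1.8, 10.0, 11.3, 11.6, 13.8, 14.3, 22.2
Best 3: 1.8, 10.0, 11.3
Average of best = 23.1 / 3 = 7.7
Raw index = 7.7 * 0.96 = 7.392
Handicap index = round(7.392, 1) = 7.4

7.4


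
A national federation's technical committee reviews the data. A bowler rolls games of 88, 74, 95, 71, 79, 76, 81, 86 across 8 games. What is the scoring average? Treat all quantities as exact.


Average = sum / n
Sum = 650
Average = 650 / 8 = 81.25

81.25


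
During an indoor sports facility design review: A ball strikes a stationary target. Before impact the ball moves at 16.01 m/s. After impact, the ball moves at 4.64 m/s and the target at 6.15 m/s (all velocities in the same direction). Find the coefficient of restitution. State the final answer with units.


e = (v2_after - v1_after) / (v1_before - v2_before)
Numerator = 6.15 - 4.64 = 1.51
Denominator = 16.01 - 0 = 16.01
e = 1.51 / 16.01 = 0.0943

0.0943


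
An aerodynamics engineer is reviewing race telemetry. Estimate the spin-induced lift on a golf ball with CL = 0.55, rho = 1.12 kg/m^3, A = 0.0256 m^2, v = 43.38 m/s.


FM = 0.5 * CL * rho * A * v^2
FM = 0.5 * 0.55 * 1.12 * 0.0256 * 43.38^2
v^2 = 1881.8244
FM = 0.5 * 0.55 * 1.12 * 0.0256 * 1881.8244 = 14.8378 N

14.8378 N


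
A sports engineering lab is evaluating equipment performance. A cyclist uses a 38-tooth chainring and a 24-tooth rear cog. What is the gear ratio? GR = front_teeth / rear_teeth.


GR = front_teeth / rear_teeth
GR = 38 / 24
GR = 1.5833

1.5833


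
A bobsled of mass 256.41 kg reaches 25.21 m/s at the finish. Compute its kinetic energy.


KE = 0.5 * m * v^2
KE = 0.5 * 256.41 * 25.21^2
KE = 0.5 * 256.41 * 635.5441 = 81479.9313 J

81479.9313 J


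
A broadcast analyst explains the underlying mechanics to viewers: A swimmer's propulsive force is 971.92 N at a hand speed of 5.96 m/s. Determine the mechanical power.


P = F * v
P = 971.92 * 5.96
P = 5792.6432 W

5792.6432 W


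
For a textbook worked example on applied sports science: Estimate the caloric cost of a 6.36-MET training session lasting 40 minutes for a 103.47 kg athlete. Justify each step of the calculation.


kcal = MET * mass * time_hr
Convert time: 40 min = 0.6667 hr
kcal = 6.36 * 103.47 * 0.6667
kcal = 438.7128 kcal

438.7128 kcal


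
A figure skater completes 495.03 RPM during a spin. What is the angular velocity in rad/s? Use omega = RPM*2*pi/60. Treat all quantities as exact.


omega = RPM * 2 * pi / 60
omega = 495.03 * 2 * 3.14159 / 60
omega = 3110.3652 / 60 = 51.8394 rad/s

51.8394 rad/s


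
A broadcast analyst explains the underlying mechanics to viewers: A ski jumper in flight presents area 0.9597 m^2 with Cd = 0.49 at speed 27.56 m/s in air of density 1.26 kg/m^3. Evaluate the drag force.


Fd = 0.5 * Cd * rho * A * v^2
Fd = 0.5 * 0.49 * 1.26 * 0.9597 * 27.56^2
v^2 = 759.5536
Fd = 0.5 * 0.49 * 1.26 * 0.9597 * 759.5536 = 225.0249 N

225.0249 N


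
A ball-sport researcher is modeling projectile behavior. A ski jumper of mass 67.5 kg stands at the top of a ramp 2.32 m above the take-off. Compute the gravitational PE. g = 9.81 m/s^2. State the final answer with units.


PE = m * g * h
PE = 67.5 * 9.81 * 2.32
PE = 662.175 * 2.32 = 1536.246 J

1536.246 J
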